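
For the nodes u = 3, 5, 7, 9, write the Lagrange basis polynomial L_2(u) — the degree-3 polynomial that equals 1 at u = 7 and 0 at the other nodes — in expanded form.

L_2(u) = -(1/16)u^3 + (17/16)u^2 - (87/16)u + 135/16

L_2(u) = (u - 3)(u - 5)(u - 9) / [(4)·(2)·(-2)]
       = (u^3 - 17u^2 + 87u - 135) / (-16)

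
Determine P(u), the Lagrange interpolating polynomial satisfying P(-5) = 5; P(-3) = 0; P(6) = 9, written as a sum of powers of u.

P(u) = (7/22)u^2 + (1/22)u - 30/11

L_0(u) = (u + 3)(u - 6) / [22] = (1/22)u^2 - (3/22)u - 9/11
L_1(u) = (u + 5)(u - 6) / [-18] = -(1/18)u^2 + (1/18)u + 5/3
L_2(u) = (u + 5)(u + 3) / [99] = (1/99)u^2 + (8/99)u + 5/33
P(u) = 5·L_0 + 0·L_1 + 9·L_2
  5·L_0(u) = (5/22)u^2 - (15/22)u - 45/11
  0·L_1(u) = 0
  9·L_2(u) = (1/11)u^2 + (8/11)u + 15/11
Adding term by term: (7/22)u^2 + (1/22)u - 30/11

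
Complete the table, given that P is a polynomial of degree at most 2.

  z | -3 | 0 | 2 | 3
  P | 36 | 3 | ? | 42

21

The 3 known values determine P uniquely (degree ≤ 2).
Evaluate each Lagrange basis at z = 2:
L_0(2) = (2)·(-1)/[(-3)·(-6)] = -1/9
L_1(2) = (5)·(-1)/[(3)·(-3)] = 5/9
L_2(2) = (5)·(2)/[(6)·(3)] = 5/9
Sum: 36·(-1/9) + 3·(5/9) + 42·(5/9) = 21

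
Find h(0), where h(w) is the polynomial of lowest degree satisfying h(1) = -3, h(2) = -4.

-2

L_0(0) = (-2)/[(-1)] = 2
L_1(0) = (-1)/[(1)] = -1
Sum: (-3)·(2) + (-4)·(-1) = -2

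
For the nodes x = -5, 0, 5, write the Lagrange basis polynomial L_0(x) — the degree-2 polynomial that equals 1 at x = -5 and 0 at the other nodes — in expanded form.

L_0(x) = x(x - 5) / [(-5)·(-10)]
       = (x^2 - 5x) / (50)

L_0(x) = (1/50)x^2 - (1/10)x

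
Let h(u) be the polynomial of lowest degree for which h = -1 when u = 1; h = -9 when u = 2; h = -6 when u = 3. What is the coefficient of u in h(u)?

-49/2

L_0(u) = (u - 2)(u - 3) / [2] = (1/2)u^2 - (5/2)u + 3
L_1(u) = (u - 1)(u - 3) / [-1] = -u^2 + 4u - 3
L_2(u) = (u - 1)(u - 2) / [2] = (1/2)u^2 - (3/2)u + 1
h(u) = (-1)·L_0 + (-9)·L_1 + (-6)·L_2
Only the coefficient of u is needed; take it from each L_i and combine:
(-1)·(-5/2) + (-9)·(4) + (-6)·(-3/2) = -49/2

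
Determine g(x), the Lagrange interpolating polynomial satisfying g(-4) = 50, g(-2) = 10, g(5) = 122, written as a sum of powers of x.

g(x) = 4x^2 + 4x + 2

L_0(x) = (x + 2)(x - 5) / [18] = (1/18)x^2 - (1/6)x - 5/9
L_1(x) = (x + 4)(x - 5) / [-14] = -(1/14)x^2 + (1/14)x + 10/7
L_2(x) = (x + 4)(x + 2) / [63] = (1/63)x^2 + (2/21)x + 8/63
g(x) = 50·L_0 + 10·L_1 + 122·L_2
  50·L_0(x) = (25/9)x^2 - (25/3)x - 250/9
  10·L_1(x) = -(5/7)x^2 + (5/7)x + 100/7
  122·L_2(x) = (122/63)x^2 + (244/21)x + 976/63
Adding term by term: 4x^2 + 4x + 2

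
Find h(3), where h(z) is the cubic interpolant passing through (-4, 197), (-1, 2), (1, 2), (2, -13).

-62

Evaluate each Lagrange basis at z = 3:
L_0(3) = (4)·(2)·(1)/[(-3)·(-5)·(-6)] = -4/45
L_1(3) = (7)·(2)·(1)/[(3)·(-2)·(-3)] = 7/9
L_2(3) = (7)·(4)·(1)/[(5)·(2)·(-1)] = -14/5
L_3(3) = (7)·(4)·(2)/[(6)·(3)·(1)] = 28/9
Sum: 197·(-4/45) + 2·(7/9) + 2·(-14/5) + (-13)·(28/9) = -62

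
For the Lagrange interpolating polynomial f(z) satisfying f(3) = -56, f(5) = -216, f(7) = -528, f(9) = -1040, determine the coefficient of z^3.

The leading coefficient equals the top divided difference f[3,5,7,9].
f[3,5] = (-216 - (-56)) / (5 - 3) = -80
f[5,7] = (-528 - (-216)) / (7 - 5) = -156
f[7,9] = (-1040 - (-528)) / (9 - 7) = -256
f[3,5,7] = (-156 - (-80)) / (7 - 3) = -19
f[5,7,9] = (-256 - (-156)) / (9 - 5) = -25
f[3,5,7,9] = (-25 - (-19)) / (9 - 3) = -1

-1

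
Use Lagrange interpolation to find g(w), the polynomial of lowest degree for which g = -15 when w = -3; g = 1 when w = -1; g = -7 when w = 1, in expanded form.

Build the Lagrange basis polynomials:
L_0(w) = (w + 1)(w - 1) / [8] = (1/8)w^2 - 1/8
L_1(w) = (w + 3)(w - 1) / [-4] = -(1/4)w^2 - (1/2)w + 3/4
L_2(w) = (w + 3)(w + 1) / [8] = (1/8)w^2 + (1/2)w + 3/8
g(w) = (-15)·L_0 + 1·L_1 + (-7)·L_2
  (-15)·L_0(w) = -(15/8)w^2 + 15/8
  1·L_1(w) = -(1/4)w^2 - (1/2)w + 3/4
  (-7)·L_2(w) = -(7/8)w^2 - (7/2)w - 21/8
Adding term by term: -3w^2 - 4w

g(w) = -3w^2 - 4w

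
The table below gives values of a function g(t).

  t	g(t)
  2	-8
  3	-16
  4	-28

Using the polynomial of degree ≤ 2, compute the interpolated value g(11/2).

Evaluate each Lagrange basis at t = 11/2:
L_0(11/2) = (5/2)·(3/2)/[(-1)·(-2)] = 15/8
L_1(11/2) = (7/2)·(3/2)/[(1)·(-1)] = -21/4
L_2(11/2) = (7/2)·(5/2)/[(2)·(1)] = 35/8
Sum: (-8)·(15/8) + (-16)·(-21/4) + (-28)·(35/8) = -107/2

-107/2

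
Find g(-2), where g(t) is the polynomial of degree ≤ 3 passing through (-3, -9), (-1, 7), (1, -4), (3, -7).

Using Newton's divided-difference form:
g[-3,-1] = (7 - (-9)) / (-1 - (-3)) = 8
g[-1,1] = (-4 - 7) / (1 - (-1)) = -11/2
g[1,3] = (-7 - (-4)) / (3 - 1) = -3/2
g[-3,-1,1] = (-11/2 - 8) / (1 - (-3)) = -27/8
g[-1,1,3] = (-3/2 - (-11/2)) / (3 - (-1)) = 1
g[-3,-1,1,3] = (1 - (-27/8)) / (3 - (-3)) = 35/48
g(-2) = -9 + 8·(1) + (-27/8)·(1)·(-1) + (35/48)·(1)·(-1)·(-3) = 73/16

73/16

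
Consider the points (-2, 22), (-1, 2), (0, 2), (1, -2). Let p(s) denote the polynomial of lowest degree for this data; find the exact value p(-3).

Using Newton's divided-difference form:
p[-2,-1] = (2 - 22) / (-1 - (-2)) = -20
p[-1,0] = (2 - 2) / (0 - (-1)) = 0
p[0,1] = (-2 - 2) / (1 - 0) = -4
p[-2,-1,0] = (0 - (-20)) / (0 - (-2)) = 10
p[-1,0,1] = (-4 - 0) / (1 - (-1)) = -2
p[-2,-1,0,1] = (-2 - 10) / (1 - (-2)) = -4
p(-3) = 22 + (-20)·(-1) + 10·(-1)·(-2) + (-4)·(-1)·(-2)·(-3) = 86

86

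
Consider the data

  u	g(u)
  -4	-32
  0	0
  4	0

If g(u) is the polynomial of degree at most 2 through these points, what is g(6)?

Using Newton's divided-difference form:
g[-4,0] = (0 - (-32)) / (0 - (-4)) = 8
g[0,4] = (0 - 0) / (4 - 0) = 0
g[-4,0,4] = (0 - 8) / (4 - (-4)) = -1
g(6) = -32 + 8·(10) + (-1)·(10)·(6) = -12

-12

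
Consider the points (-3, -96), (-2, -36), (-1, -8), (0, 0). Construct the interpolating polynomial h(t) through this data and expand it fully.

h(t) = 2t^3 - 4t^2 + 2t

Build the Lagrange basis polynomials:
L_0(t) = (t + 2)(t + 1)t / [-6] = -(1/6)t^3 - (1/2)t^2 - (1/3)t
L_1(t) = (t + 3)(t + 1)t / [2] = (1/2)t^3 + 2t^2 + (3/2)t
L_2(t) = (t + 3)(t + 2)t / [-2] = -(1/2)t^3 - (5/2)t^2 - 3t
L_3(t) = (t + 3)(t + 2)(t + 1) / [6] = (1/6)t^3 + t^2 + (11/6)t + 1
h(t) = (-96)·L_0 + (-36)·L_1 + (-8)·L_2 + 0·L_3
  (-96)·L_0(t) = 16t^3 + 48t^2 + 32t
  (-36)·L_1(t) = -18t^3 - 72t^2 - 54t
  (-8)·L_2(t) = 4t^3 + 20t^2 + 24t
  0·L_3(t) = 0
Adding term by term: 2t^3 - 4t^2 + 2t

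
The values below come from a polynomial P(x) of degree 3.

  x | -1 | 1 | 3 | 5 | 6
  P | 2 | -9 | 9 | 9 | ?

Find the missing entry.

The 4 known values determine P uniquely (degree ≤ 3).
L_0(6) = (5)·(3)·(1)/[(-2)·(-4)·(-6)] = -5/16
L_1(6) = (7)·(3)·(1)/[(2)·(-2)·(-4)] = 21/16
L_2(6) = (7)·(5)·(1)/[(4)·(2)·(-2)] = -35/16
L_3(6) = (7)·(5)·(3)/[(6)·(4)·(2)] = 35/16
Sum: 2·(-5/16) + (-9)·(21/16) + 9·(-35/16) + 9·(35/16) = -199/16

-199/16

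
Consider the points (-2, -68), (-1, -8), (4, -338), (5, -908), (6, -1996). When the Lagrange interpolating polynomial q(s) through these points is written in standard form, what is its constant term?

2

Build the Lagrange basis polynomials:
L_0(s) = (s + 1)(s - 4)(s - 5)(s - 6) / [336] = (1/336)s^4 - (1/24)s^3 + (59/336)s^2 - (23/168)s - 5/14
L_1(s) = (s + 2)(s - 4)(s - 5)(s - 6) / [-210] = -(1/210)s^4 + (13/210)s^3 - (22/105)s^2 - (2/15)s + 8/7
L_2(s) = (s + 2)(s + 1)(s - 5)(s - 6) / [60] = (1/60)s^4 - (2/15)s^3 - (1/60)s^2 + (17/15)s + 1
L_3(s) = (s + 2)(s + 1)(s - 4)(s - 6) / [-42] = -(1/42)s^4 + (1/6)s^3 + (2/21)s^2 - (26/21)s - 8/7
L_4(s) = (s + 2)(s + 1)(s - 4)(s - 5) / [112] = (1/112)s^4 - (3/56)s^3 - (5/112)s^2 + (3/8)s + 5/14
q(s) = (-68)·L_0 + (-8)·L_1 + (-338)·L_2 + (-908)·L_3 + (-1996)·L_4
Only the constant term is needed; take it from each L_i and combine:
(-68)·(-5/14) + (-8)·(8/7) + (-338)·(1) + (-908)·(-8/7) + (-1996)·(5/14) = 2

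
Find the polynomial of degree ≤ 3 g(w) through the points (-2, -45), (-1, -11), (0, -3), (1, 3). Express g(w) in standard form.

Newton's divided differences:
g[-2,-1] = (-11 - (-45)) / (-1 - (-2)) = 34
g[-1,0] = (-3 - (-11)) / (0 - (-1)) = 8
g[0,1] = (3 - (-3)) / (1 - 0) = 6
g[-2,-1,0] = (8 - 34) / (0 - (-2)) = -13
g[-1,0,1] = (6 - 8) / (1 - (-1)) = -1
g[-2,-1,0,1] = (-1 - (-13)) / (1 - (-2)) = 4
g(w) = -45 + 34·(w + 2) + (-13)·(w + 2)(w + 1) + 4·(w + 2)(w + 1)w
Expanding: g(w) = 4w^3 - w^2 + 3w - 3

g(w) = 4w^3 - w^2 + 3w - 3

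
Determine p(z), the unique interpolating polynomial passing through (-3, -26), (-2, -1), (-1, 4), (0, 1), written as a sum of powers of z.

Build the Lagrange basis polynomials:
L_0(z) = (z + 2)(z + 1)z / [-6] = -(1/6)z^3 - (1/2)z^2 - (1/3)z
L_1(z) = (z + 3)(z + 1)z / [2] = (1/2)z^3 + 2z^2 + (3/2)z
L_2(z) = (z + 3)(z + 2)z / [-2] = -(1/2)z^3 - (5/2)z^2 - 3z
L_3(z) = (z + 3)(z + 2)(z + 1) / [6] = (1/6)z^3 + z^2 + (11/6)z + 1
p(z) = (-26)·L_0 + (-1)·L_1 + 4·L_2 + 1·L_3
  (-26)·L_0(z) = (13/3)z^3 + 13z^2 + (26/3)z
  (-1)·L_1(z) = -(1/2)z^3 - 2z^2 - (3/2)z
  4·L_2(z) = -2z^3 - 10z^2 - 12z
  1·L_3(z) = (1/6)z^3 + z^2 + (11/6)z + 1
Adding term by term: 2z^3 + 2z^2 - 3z + 1

p(z) = 2z^3 + 2z^2 - 3z + 1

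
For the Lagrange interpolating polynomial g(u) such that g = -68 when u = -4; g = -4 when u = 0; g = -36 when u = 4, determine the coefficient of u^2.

The leading coefficient equals the top divided difference g[-4,0,4].
g[-4,0] = (-4 - (-68)) / (0 - (-4)) = 16
g[0,4] = (-36 - (-4)) / (4 - 0) = -8
g[-4,0,4] = (-8 - 16) / (4 - (-4)) = -3

-3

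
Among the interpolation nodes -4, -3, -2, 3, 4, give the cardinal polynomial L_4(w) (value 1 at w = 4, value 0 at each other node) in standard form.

L_4(w) = (w + 4)(w + 3)(w + 2)(w - 3) / [(8)·(7)·(6)·(1)]
       = (w^4 + 6w^3 - w^2 - 54w - 72) / (336)

L_4(w) = (1/336)w^4 + (1/56)w^3 - (1/336)w^2 - (9/56)w - 3/14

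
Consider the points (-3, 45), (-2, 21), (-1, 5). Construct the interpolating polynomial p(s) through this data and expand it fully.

p(s) = 4s^2 - 4s - 3

Build the Lagrange basis polynomials:
L_0(s) = (s + 2)(s + 1) / [2] = (1/2)s^2 + (3/2)s + 1
L_1(s) = (s + 3)(s + 1) / [-1] = -s^2 - 4s - 3
L_2(s) = (s + 3)(s + 2) / [2] = (1/2)s^2 + (5/2)s + 3
p(s) = 45·L_0 + 21·L_1 + 5·L_2
  45·L_0(s) = (45/2)s^2 + (135/2)s + 45
  21·L_1(s) = -21s^2 - 84s - 63
  5·L_2(s) = (5/2)s^2 + (25/2)s + 15
Adding term by term: 4s^2 - 4s - 3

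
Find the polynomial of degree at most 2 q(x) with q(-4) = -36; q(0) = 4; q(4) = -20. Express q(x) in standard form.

Build the Lagrange basis polynomials:
L_0(x) = x(x - 4) / [32] = (1/32)x^2 - (1/8)x
L_1(x) = (x + 4)(x - 4) / [-16] = -(1/16)x^2 + 1
L_2(x) = (x + 4)x / [32] = (1/32)x^2 + (1/8)x
q(x) = (-36)·L_0 + 4·L_1 + (-20)·L_2
  (-36)·L_0(x) = -(9/8)x^2 + (9/2)x
  4·L_1(x) = -(1/4)x^2 + 4
  (-20)·L_2(x) = -(5/8)x^2 - (5/2)x
Adding term by term: -2x^2 + 2x + 4

q(x) = -2x^2 + 2x + 4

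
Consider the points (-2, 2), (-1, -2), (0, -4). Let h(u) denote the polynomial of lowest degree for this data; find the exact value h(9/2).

47/4

Using Newton's divided-difference form:
h[-2,-1] = (-2 - 2) / (-1 - (-2)) = -4
h[-1,0] = (-4 - (-2)) / (0 - (-1)) = -2
h[-2,-1,0] = (-2 - (-4)) / (0 - (-2)) = 1
h(9/2) = 2 + (-4)·(13/2) + 1·(13/2)·(11/2) = 47/4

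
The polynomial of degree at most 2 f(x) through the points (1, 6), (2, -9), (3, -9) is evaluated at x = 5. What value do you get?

36

L_0(5) = (3)·(2)/[(-1)·(-2)] = 3
L_1(5) = (4)·(2)/[(1)·(-1)] = -8
L_2(5) = (4)·(3)/[(2)·(1)] = 6
Sum: 6·(3) + (-9)·(-8) + (-9)·(6) = 36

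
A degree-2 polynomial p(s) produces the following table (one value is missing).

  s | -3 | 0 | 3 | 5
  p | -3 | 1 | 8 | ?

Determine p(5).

43/3

The 3 known values determine p uniquely (degree ≤ 2).
Evaluate each Lagrange basis at s = 5:
L_0(5) = (5)·(2)/[(-3)·(-6)] = 5/9
L_1(5) = (8)·(2)/[(3)·(-3)] = -16/9
L_2(5) = (8)·(5)/[(6)·(3)] = 20/9
Sum: (-3)·(5/9) + 1·(-16/9) + 8·(20/9) = 43/3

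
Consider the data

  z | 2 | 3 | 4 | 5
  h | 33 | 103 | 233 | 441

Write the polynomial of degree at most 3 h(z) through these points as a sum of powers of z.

Build the Lagrange basis polynomials:
L_0(z) = (z - 3)(z - 4)(z - 5) / [-6] = -(1/6)z^3 + 2z^2 - (47/6)z + 10
L_1(z) = (z - 2)(z - 4)(z - 5) / [2] = (1/2)z^3 - (11/2)z^2 + 19z - 20
L_2(z) = (z - 2)(z - 3)(z - 5) / [-2] = -(1/2)z^3 + 5z^2 - (31/2)z + 15
L_3(z) = (z - 2)(z - 3)(z - 4) / [6] = (1/6)z^3 - (3/2)z^2 + (13/3)z - 4
h(z) = 33·L_0 + 103·L_1 + 233·L_2 + 441·L_3
  33·L_0(z) = -(11/2)z^3 + 66z^2 - (517/2)z + 330
  103·L_1(z) = (103/2)z^3 - (1133/2)z^2 + 1957z - 2060
  233·L_2(z) = -(233/2)z^3 + 1165z^2 - (7223/2)z + 3495
  441·L_3(z) = (147/2)z^3 - (1323/2)z^2 + 1911z - 1764
Adding term by term: 3z^3 + 3z^2 - 2z + 1

h(z) = 3z^3 + 3z^2 - 2z + 1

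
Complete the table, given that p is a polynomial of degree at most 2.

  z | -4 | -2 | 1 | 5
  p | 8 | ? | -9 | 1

The 3 known values determine p uniquely (degree ≤ 2).
Evaluate each Lagrange basis at z = -2:
L_0(-2) = (-3)·(-7)/[(-5)·(-9)] = 7/15
L_1(-2) = (2)·(-7)/[(5)·(-4)] = 7/10
L_2(-2) = (2)·(-3)/[(9)·(4)] = -1/6
Sum: 8·(7/15) + (-9)·(7/10) + 1·(-1/6) = -41/15

-41/15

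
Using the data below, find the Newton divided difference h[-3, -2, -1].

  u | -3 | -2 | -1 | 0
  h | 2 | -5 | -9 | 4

3/2

h[-3,-2] = (-5 - 2) / (-2 - (-3)) = -7
h[-2,-1] = (-9 - (-5)) / (-1 - (-2)) = -4
h[-3,-2,-1] = (-4 - (-7)) / (-1 - (-3)) = 3/2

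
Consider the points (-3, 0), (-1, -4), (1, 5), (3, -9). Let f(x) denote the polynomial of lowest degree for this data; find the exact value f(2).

L_0(2) = (3)·(1)·(-1)/[(-2)·(-4)·(-6)] = 1/16
L_1(2) = (5)·(1)·(-1)/[(2)·(-2)·(-4)] = -5/16
L_2(2) = (5)·(3)·(-1)/[(4)·(2)·(-2)] = 15/16
L_3(2) = (5)·(3)·(1)/[(6)·(4)·(2)] = 5/16
Sum: 0 + (-4)·(-5/16) + 5·(15/16) + (-9)·(5/16) = 25/8

25/8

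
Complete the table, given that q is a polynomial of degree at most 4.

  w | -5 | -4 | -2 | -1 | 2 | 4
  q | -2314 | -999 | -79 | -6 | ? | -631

The 5 known values determine q uniquely (degree ≤ 4).
L_0(2) = (6)·(4)·(3)·(-2)/[(-1)·(-3)·(-4)·(-9)] = -4/3
L_1(2) = (7)·(4)·(3)·(-2)/[(1)·(-2)·(-3)·(-8)] = 7/2
L_2(2) = (7)·(6)·(3)·(-2)/[(3)·(2)·(-1)·(-6)] = -7
L_3(2) = (7)·(6)·(4)·(-2)/[(4)·(3)·(1)·(-5)] = 28/5
L_4(2) = (7)·(6)·(4)·(3)/[(9)·(8)·(6)·(5)] = 7/30
Sum: (-2314)·(-4/3) + (-999)·(7/2) + (-79)·(-7) + (-6)·(28/5) + (-631)·(7/30) = -39

-39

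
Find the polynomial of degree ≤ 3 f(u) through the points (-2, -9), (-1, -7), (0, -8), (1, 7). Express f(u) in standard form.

f(u) = (19/6)u^3 + 8u^2 + (23/6)u - 8

L_0(u) = (u + 1)u(u - 1) / [-6] = -(1/6)u^3 + (1/6)u
L_1(u) = (u + 2)u(u - 1) / [2] = (1/2)u^3 + (1/2)u^2 - u
L_2(u) = (u + 2)(u + 1)(u - 1) / [-2] = -(1/2)u^3 - u^2 + (1/2)u + 1
L_3(u) = (u + 2)(u + 1)u / [6] = (1/6)u^3 + (1/2)u^2 + (1/3)u
f(u) = (-9)·L_0 + (-7)·L_1 + (-8)·L_2 + 7·L_3
  (-9)·L_0(u) = (3/2)u^3 - (3/2)u
  (-7)·L_1(u) = -(7/2)u^3 - (7/2)u^2 + 7u
  (-8)·L_2(u) = 4u^3 + 8u^2 - 4u - 8
  7·L_3(u) = (7/6)u^3 + (7/2)u^2 + (7/3)u
Adding term by term: (19/6)u^3 + 8u^2 + (23/6)u - 8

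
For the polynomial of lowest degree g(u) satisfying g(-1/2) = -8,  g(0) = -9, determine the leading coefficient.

L_0(u) = u / [-1/2] = -2u
L_1(u) = (u + 1/2) / [1/2] = 2u + 1
g(u) = (-8)·L_0 + (-9)·L_1
Only the coefficient of u is needed; take it from each L_i and combine:
(-8)·(-2) + (-9)·(2) = -2

-2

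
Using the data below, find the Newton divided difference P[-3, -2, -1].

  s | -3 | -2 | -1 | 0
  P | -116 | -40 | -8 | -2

-22

P[-3,-2] = (-40 - (-116)) / (-2 - (-3)) = 76
P[-2,-1] = (-8 - (-40)) / (-1 - (-2)) = 32
P[-3,-2,-1] = (32 - 76) / (-1 - (-3)) = -22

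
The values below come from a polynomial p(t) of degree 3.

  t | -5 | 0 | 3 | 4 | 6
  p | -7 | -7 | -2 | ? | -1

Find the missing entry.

-10/11

The 4 known values determine p uniquely (degree ≤ 3).
L_0(4) = (4)·(1)·(-2)/[(-5)·(-8)·(-11)] = 1/55
L_1(4) = (9)·(1)·(-2)/[(5)·(-3)·(-6)] = -1/5
L_2(4) = (9)·(4)·(-2)/[(8)·(3)·(-3)] = 1
L_3(4) = (9)·(4)·(1)/[(11)·(6)·(3)] = 2/11
Sum: (-7)·(1/55) + (-7)·(-1/5) + (-2)·(1) + (-1)·(2/11) = -10/11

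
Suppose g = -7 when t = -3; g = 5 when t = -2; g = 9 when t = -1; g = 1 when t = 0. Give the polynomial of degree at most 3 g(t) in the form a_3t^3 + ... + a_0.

Newton's divided differences:
g[-3,-2] = (5 - (-7)) / (-2 - (-3)) = 12
g[-2,-1] = (9 - 5) / (-1 - (-2)) = 4
g[-1,0] = (1 - 9) / (0 - (-1)) = -8
g[-3,-2,-1] = (4 - 12) / (-1 - (-3)) = -4
g[-2,-1,0] = (-8 - 4) / (0 - (-2)) = -6
g[-3,-2,-1,0] = (-6 - (-4)) / (0 - (-3)) = -2/3
g(t) = -7 + 12·(t + 3) + (-4)·(t + 3)(t + 2) + (-2/3)·(t + 3)(t + 2)(t + 1)
Expanding: g(t) = -(2/3)t^3 - 8t^2 - (46/3)t + 1

g(t) = -(2/3)t^3 - 8t^2 - (46/3)t + 1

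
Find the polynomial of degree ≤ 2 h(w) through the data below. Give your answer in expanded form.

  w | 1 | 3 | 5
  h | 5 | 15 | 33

h(w) = w^2 + w + 3

Newton's divided differences:
h[1,3] = (15 - 5) / (3 - 1) = 5
h[3,5] = (33 - 15) / (5 - 3) = 9
h[1,3,5] = (9 - 5) / (5 - 1) = 1
h(w) = 5 + 5·(w - 1) + 1·(w - 1)(w - 3)
Expanding: h(w) = w^2 + w + 3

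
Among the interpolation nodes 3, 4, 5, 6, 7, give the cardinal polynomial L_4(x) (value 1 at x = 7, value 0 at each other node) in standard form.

L_4(x) = (1/24)x^4 - (3/4)x^3 + (119/24)x^2 - (57/4)x + 15

L_4(x) = (x - 3)(x - 4)(x - 5)(x - 6) / [(4)·(3)·(2)·(1)]
       = (x^4 - 18x^3 + 119x^2 - 342x + 360) / (24)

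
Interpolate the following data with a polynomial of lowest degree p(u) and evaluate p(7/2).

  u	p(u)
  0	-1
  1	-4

-23/2

Evaluate each Lagrange basis at u = 7/2:
L_0(7/2) = (5/2)/[(-1)] = -5/2
L_1(7/2) = (7/2)/[(1)] = 7/2
Sum: (-1)·(-5/2) + (-4)·(7/2) = -23/2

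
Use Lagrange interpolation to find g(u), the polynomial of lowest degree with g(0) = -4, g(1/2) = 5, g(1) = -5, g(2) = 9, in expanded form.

Build the Lagrange basis polynomials:
L_0(u) = (u - 1/2)(u - 1)(u - 2) / [-1] = -u^3 + (7/2)u^2 - (7/2)u + 1
L_1(u) = u(u - 1)(u - 2) / [3/8] = (8/3)u^3 - 8u^2 + (16/3)u
L_2(u) = u(u - 1/2)(u - 2) / [-1/2] = -2u^3 + 5u^2 - 2u
L_3(u) = u(u - 1/2)(u - 1) / [3] = (1/3)u^3 - (1/2)u^2 + (1/6)u
g(u) = (-4)·L_0 + 5·L_1 + (-5)·L_2 + 9·L_3
  (-4)·L_0(u) = 4u^3 - 14u^2 + 14u - 4
  5·L_1(u) = (40/3)u^3 - 40u^2 + (80/3)u
  (-5)·L_2(u) = 10u^3 - 25u^2 + 10u
  9·L_3(u) = 3u^3 - (9/2)u^2 + (3/2)u
Adding term by term: (91/3)u^3 - (167/2)u^2 + (313/6)u - 4

g(u) = (91/3)u^3 - (167/2)u^2 + (313/6)u - 4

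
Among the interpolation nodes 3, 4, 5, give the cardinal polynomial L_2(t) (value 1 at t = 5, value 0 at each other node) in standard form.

L_2(t) = (t - 3)(t - 4) / [(2)·(1)]
       = (t^2 - 7t + 12) / (2)

L_2(t) = (1/2)t^2 - (7/2)t + 6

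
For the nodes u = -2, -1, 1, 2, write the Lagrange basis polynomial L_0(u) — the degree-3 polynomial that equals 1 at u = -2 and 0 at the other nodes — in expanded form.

L_0(u) = (u + 1)(u - 1)(u - 2) / [(-1)·(-3)·(-4)]
       = (u^3 - 2u^2 - u + 2) / (-12)

L_0(u) = -(1/12)u^3 + (1/6)u^2 + (1/12)u - 1/6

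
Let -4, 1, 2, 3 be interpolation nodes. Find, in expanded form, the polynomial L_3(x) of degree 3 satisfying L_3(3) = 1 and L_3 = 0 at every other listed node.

L_3(x) = (1/14)x^3 + (1/14)x^2 - (5/7)x + 4/7

L_3(x) = (x + 4)(x - 1)(x - 2) / [(7)·(2)·(1)]
       = (x^3 + x^2 - 10x + 8) / (14)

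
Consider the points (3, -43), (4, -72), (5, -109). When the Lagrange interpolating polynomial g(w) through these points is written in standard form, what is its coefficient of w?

-1

Build the Lagrange basis polynomials:
L_0(w) = (w - 4)(w - 5) / [2] = (1/2)w^2 - (9/2)w + 10
L_1(w) = (w - 3)(w - 5) / [-1] = -w^2 + 8w - 15
L_2(w) = (w - 3)(w - 4) / [2] = (1/2)w^2 - (7/2)w + 6
g(w) = (-43)·L_0 + (-72)·L_1 + (-109)·L_2
Only the coefficient of w is needed; take it from each L_i and combine:
(-43)·(-9/2) + (-72)·(8) + (-109)·(-7/2) = -1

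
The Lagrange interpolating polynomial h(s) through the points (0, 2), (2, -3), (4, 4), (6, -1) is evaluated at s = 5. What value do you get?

Evaluate each Lagrange basis at s = 5:
L_0(5) = (3)·(1)·(-1)/[(-2)·(-4)·(-6)] = 1/16
L_1(5) = (5)·(1)·(-1)/[(2)·(-2)·(-4)] = -5/16
L_2(5) = (5)·(3)·(-1)/[(4)·(2)·(-2)] = 15/16
L_3(5) = (5)·(3)·(1)/[(6)·(4)·(2)] = 5/16
Sum: 2·(1/16) + (-3)·(-5/16) + 4·(15/16) + (-1)·(5/16) = 9/2

9/2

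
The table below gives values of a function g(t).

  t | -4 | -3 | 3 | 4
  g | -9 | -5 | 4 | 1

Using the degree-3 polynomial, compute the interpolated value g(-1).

L_0(-1) = (2)·(-4)·(-5)/[(-1)·(-7)·(-8)] = -5/7
L_1(-1) = (3)·(-4)·(-5)/[(1)·(-6)·(-7)] = 10/7
L_2(-1) = (3)·(2)·(-5)/[(7)·(6)·(-1)] = 5/7
L_3(-1) = (3)·(2)·(-4)/[(8)·(7)·(1)] = -3/7
Sum: (-9)·(-5/7) + (-5)·(10/7) + 4·(5/7) + 1·(-3/7) = 12/7

12/7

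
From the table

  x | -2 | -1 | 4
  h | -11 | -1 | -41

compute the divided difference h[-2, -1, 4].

-3

h[-2,-1] = (-1 - (-11)) / (-1 - (-2)) = 10
h[-1,4] = (-41 - (-1)) / (4 - (-1)) = -8
h[-2,-1,4] = (-8 - 10) / (4 - (-2)) = -3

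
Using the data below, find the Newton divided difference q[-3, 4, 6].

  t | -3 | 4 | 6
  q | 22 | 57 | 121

q[-3,4] = (57 - 22) / (4 - (-3)) = 5
q[4,6] = (121 - 57) / (6 - 4) = 32
q[-3,4,6] = (32 - 5) / (6 - (-3)) = 3

3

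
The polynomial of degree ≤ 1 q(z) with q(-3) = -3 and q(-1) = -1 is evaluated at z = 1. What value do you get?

Evaluate each Lagrange basis at z = 1:
L_0(1) = (2)/[(-2)] = -1
L_1(1) = (4)/[(2)] = 2
Sum: (-3)·(-1) + (-1)·(2) = 1

1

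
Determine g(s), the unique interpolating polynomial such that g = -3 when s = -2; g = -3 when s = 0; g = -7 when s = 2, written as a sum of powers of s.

Build the Lagrange basis polynomials:
L_0(s) = s(s - 2) / [8] = (1/8)s^2 - (1/4)s
L_1(s) = (s + 2)(s - 2) / [-4] = -(1/4)s^2 + 1
L_2(s) = (s + 2)s / [8] = (1/8)s^2 + (1/4)s
g(s) = (-3)·L_0 + (-3)·L_1 + (-7)·L_2
  (-3)·L_0(s) = -(3/8)s^2 + (3/4)s
  (-3)·L_1(s) = (3/4)s^2 - 3
  (-7)·L_2(s) = -(7/8)s^2 - (7/4)s
Adding term by term: -(1/2)s^2 - s - 3

g(s) = -(1/2)s^2 - s - 3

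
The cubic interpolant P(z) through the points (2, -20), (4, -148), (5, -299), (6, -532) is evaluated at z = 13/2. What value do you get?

Using Newton's divided-difference form:
P[2,4] = (-148 - (-20)) / (4 - 2) = -64
P[4,5] = (-299 - (-148)) / (5 - 4) = -151
P[5,6] = (-532 - (-299)) / (6 - 5) = -233
P[2,4,5] = (-151 - (-64)) / (5 - 2) = -29
P[4,5,6] = (-233 - (-151)) / (6 - 4) = -41
P[2,4,5,6] = (-41 - (-29)) / (6 - 2) = -3
P(13/2) = -20 + (-64)·(9/2) + (-29)·(9/2)·(5/2) + (-3)·(9/2)·(5/2)·(3/2) = -5479/8

-5479/8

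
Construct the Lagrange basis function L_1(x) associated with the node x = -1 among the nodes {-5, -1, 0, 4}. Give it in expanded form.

L_1(x) = (1/20)x^3 + (1/20)x^2 - x

L_1(x) = (x + 5)x(x - 4) / [(4)·(-1)·(-5)]
       = (x^3 + x^2 - 20x) / (20)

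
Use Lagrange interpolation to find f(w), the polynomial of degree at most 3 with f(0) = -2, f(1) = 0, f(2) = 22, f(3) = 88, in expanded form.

f(w) = 4w^3 - 2w^2 - 2

Build the Lagrange basis polynomials:
L_0(w) = (w - 1)(w - 2)(w - 3) / [-6] = -(1/6)w^3 + w^2 - (11/6)w + 1
L_1(w) = w(w - 2)(w - 3) / [2] = (1/2)w^3 - (5/2)w^2 + 3w
L_2(w) = w(w - 1)(w - 3) / [-2] = -(1/2)w^3 + 2w^2 - (3/2)w
L_3(w) = w(w - 1)(w - 2) / [6] = (1/6)w^3 - (1/2)w^2 + (1/3)w
f(w) = (-2)·L_0 + 0·L_1 + 22·L_2 + 88·L_3
  (-2)·L_0(w) = (1/3)w^3 - 2w^2 + (11/3)w - 2
  0·L_1(w) = 0
  22·L_2(w) = -11w^3 + 44w^2 - 33w
  88·L_3(w) = (44/3)w^3 - 44w^2 + (88/3)w
Adding term by term: 4w^3 - 2w^2 - 2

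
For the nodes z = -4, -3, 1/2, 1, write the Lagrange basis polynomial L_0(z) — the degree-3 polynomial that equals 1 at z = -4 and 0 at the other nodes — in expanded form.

L_0(z) = -(2/45)z^3 - (1/15)z^2 + (8/45)z - 1/15

L_0(z) = (z + 3)(z - 1/2)(z - 1) / [(-1)·(-9/2)·(-5)]
       = (z^3 + (3/2)z^2 - 4z + 3/2) / (-45/2)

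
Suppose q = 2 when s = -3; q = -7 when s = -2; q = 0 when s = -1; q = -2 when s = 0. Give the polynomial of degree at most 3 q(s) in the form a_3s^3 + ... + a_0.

L_0(s) = (s + 2)(s + 1)s / [-6] = -(1/6)s^3 - (1/2)s^2 - (1/3)s
L_1(s) = (s + 3)(s + 1)s / [2] = (1/2)s^3 + 2s^2 + (3/2)s
L_2(s) = (s + 3)(s + 2)s / [-2] = -(1/2)s^3 - (5/2)s^2 - 3s
L_3(s) = (s + 3)(s + 2)(s + 1) / [6] = (1/6)s^3 + s^2 + (11/6)s + 1
q(s) = 2·L_0 + (-7)·L_1 + 0·L_2 + (-2)·L_3
  2·L_0(s) = -(1/3)s^3 - s^2 - (2/3)s
  (-7)·L_1(s) = -(7/2)s^3 - 14s^2 - (21/2)s
  0·L_2(s) = 0
  (-2)·L_3(s) = -(1/3)s^3 - 2s^2 - (11/3)s - 2
Adding term by term: -(25/6)s^3 - 17s^2 - (89/6)s - 2

q(s) = -(25/6)s^3 - 17s^2 - (89/6)s - 2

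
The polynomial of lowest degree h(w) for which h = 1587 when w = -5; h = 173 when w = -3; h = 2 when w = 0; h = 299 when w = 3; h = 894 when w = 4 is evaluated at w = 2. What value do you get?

68

Evaluate each Lagrange basis at w = 2:
L_0(2) = (5)·(2)·(-1)·(-2)/[(-2)·(-5)·(-8)·(-9)] = 1/36
L_1(2) = (7)·(2)·(-1)·(-2)/[(2)·(-3)·(-6)·(-7)] = -1/9
L_2(2) = (7)·(5)·(-1)·(-2)/[(5)·(3)·(-3)·(-4)] = 7/18
L_3(2) = (7)·(5)·(2)·(-2)/[(8)·(6)·(3)·(-1)] = 35/36
L_4(2) = (7)·(5)·(2)·(-1)/[(9)·(7)·(4)·(1)] = -5/18
Sum: 1587·(1/36) + 173·(-1/9) + 2·(7/18) + 299·(35/36) + 894·(-5/18) = 68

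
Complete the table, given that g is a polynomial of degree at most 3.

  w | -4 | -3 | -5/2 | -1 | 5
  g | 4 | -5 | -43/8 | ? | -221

The 4 known values determine g uniquely (degree ≤ 3).
Evaluate each Lagrange basis at w = -1:
L_0(-1) = (2)·(3/2)·(-6)/[(-1)·(-3/2)·(-9)] = 4/3
L_1(-1) = (3)·(3/2)·(-6)/[(1)·(-1/2)·(-8)] = -27/4
L_2(-1) = (3)·(2)·(-6)/[(3/2)·(1/2)·(-15/2)] = 32/5
L_3(-1) = (3)·(2)·(3/2)/[(9)·(8)·(15/2)] = 1/60
Sum: 4·(4/3) + (-5)·(-27/4) + (-43/8)·(32/5) + (-221)·(1/60) = 1

1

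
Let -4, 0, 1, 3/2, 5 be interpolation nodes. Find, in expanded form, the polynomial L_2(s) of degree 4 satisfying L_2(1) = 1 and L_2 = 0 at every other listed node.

L_2(s) = (1/10)s^4 - (1/4)s^3 - (37/20)s^2 + 3s

L_2(s) = (s + 4)s(s - 3/2)(s - 5) / [(5)·(1)·(-1/2)·(-4)]
       = (s^4 - (5/2)s^3 - (37/2)s^2 + 30s) / (10)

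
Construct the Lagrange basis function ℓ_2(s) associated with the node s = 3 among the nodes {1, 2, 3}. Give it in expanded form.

ℓ_2(s) = (1/2)s^2 - (3/2)s + 1

ℓ_2(s) = (s - 1)(s - 2) / [(2)·(1)]
       = (s^2 - 3s + 2) / (2)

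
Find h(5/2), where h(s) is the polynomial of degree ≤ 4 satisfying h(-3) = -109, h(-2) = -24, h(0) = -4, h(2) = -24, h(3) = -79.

Using Newton's divided-difference form:
h[-3,-2] = (-24 - (-109)) / (-2 - (-3)) = 85
h[-2,0] = (-4 - (-24)) / (0 - (-2)) = 10
h[0,2] = (-24 - (-4)) / (2 - 0) = -10
h[2,3] = (-79 - (-24)) / (3 - 2) = -55
h[-3,-2,0] = (10 - 85) / (0 - (-3)) = -25
h[-2,0,2] = (-10 - 10) / (2 - (-2)) = -5
h[0,2,3] = (-55 - (-10)) / (3 - 0) = -15
h[-3,-2,0,2] = (-5 - (-25)) / (2 - (-3)) = 4
h[-2,0,2,3] = (-15 - (-5)) / (3 - (-2)) = -2
h[-3,-2,0,2,3] = (-2 - 4) / (3 - (-3)) = -1
h(5/2) = -109 + 85·(11/2) + (-25)·(11/2)·(9/2) + 4·(11/2)·(9/2)·(5/2) + (-1)·(11/2)·(9/2)·(5/2)·(1/2) = -699/16

-699/16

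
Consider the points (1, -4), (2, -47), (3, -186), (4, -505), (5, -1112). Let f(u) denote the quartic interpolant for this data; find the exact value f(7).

Evaluate each Lagrange basis at u = 7:
L_0(7) = (5)·(4)·(3)·(2)/[(-1)·(-2)·(-3)·(-4)] = 5
L_1(7) = (6)·(4)·(3)·(2)/[(1)·(-1)·(-2)·(-3)] = -24
L_2(7) = (6)·(5)·(3)·(2)/[(2)·(1)·(-1)·(-2)] = 45
L_3(7) = (6)·(5)·(4)·(2)/[(3)·(2)·(1)·(-1)] = -40
L_4(7) = (6)·(5)·(4)·(3)/[(4)·(3)·(2)·(1)] = 15
Sum: (-4)·(5) + (-47)·(-24) + (-186)·(45) + (-505)·(-40) + (-1112)·(15) = -3742

-3742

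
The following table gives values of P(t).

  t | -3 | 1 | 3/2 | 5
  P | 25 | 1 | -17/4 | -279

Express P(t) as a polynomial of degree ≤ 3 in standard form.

Newton's divided differences:
P[-3,1] = (1 - 25) / (1 - (-3)) = -6
P[1,3/2] = (-17/4 - 1) / (3/2 - 1) = -21/2
P[3/2,5] = (-279 - (-17/4)) / (5 - 3/2) = -157/2
P[-3,1,3/2] = (-21/2 - (-6)) / (3/2 - (-3)) = -1
P[1,3/2,5] = (-157/2 - (-21/2)) / (5 - 1) = -17
P[-3,1,3/2,5] = (-17 - (-1)) / (5 - (-3)) = -2
P(t) = 25 + (-6)·(t + 3) + (-1)·(t + 3)(t - 1) + (-2)·(t + 3)(t - 1)(t - 3/2)
Expanding: P(t) = -2t^3 - 2t^2 + 4t + 1

P(t) = -2t^3 - 2t^2 + 4t + 1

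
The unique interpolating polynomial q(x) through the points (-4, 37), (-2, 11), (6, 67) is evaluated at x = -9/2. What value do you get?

Evaluate each Lagrange basis at x = -9/2:
L_0(-9/2) = (-5/2)·(-21/2)/[(-2)·(-10)] = 21/16
L_1(-9/2) = (-1/2)·(-21/2)/[(2)·(-8)] = -21/64
L_2(-9/2) = (-1/2)·(-5/2)/[(10)·(8)] = 1/64
Sum: 37·(21/16) + 11·(-21/64) + 67·(1/64) = 46

46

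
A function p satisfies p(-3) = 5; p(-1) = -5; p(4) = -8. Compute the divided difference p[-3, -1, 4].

22/35

p[-3,-1] = (-5 - 5) / (-1 - (-3)) = -5
p[-1,4] = (-8 - (-5)) / (4 - (-1)) = -3/5
p[-3,-1,4] = (-3/5 - (-5)) / (4 - (-3)) = 22/35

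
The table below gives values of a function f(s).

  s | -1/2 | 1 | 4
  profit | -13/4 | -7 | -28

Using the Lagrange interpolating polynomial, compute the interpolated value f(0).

-4

L_0(0) = (-1)·(-4)/[(-3/2)·(-9/2)] = 16/27
L_1(0) = (1/2)·(-4)/[(3/2)·(-3)] = 4/9
L_2(0) = (1/2)·(-1)/[(9/2)·(3)] = -1/27
Sum: (-13/4)·(16/27) + (-7)·(4/9) + (-28)·(-1/27) = -4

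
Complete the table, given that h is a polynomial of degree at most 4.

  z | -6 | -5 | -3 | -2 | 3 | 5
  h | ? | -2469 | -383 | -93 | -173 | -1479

-4889

The 5 known values determine h uniquely (degree ≤ 4).
Evaluate each Lagrange basis at z = -6:
L_0(-6) = (-3)·(-4)·(-9)·(-11)/[(-2)·(-3)·(-8)·(-10)] = 99/40
L_1(-6) = (-1)·(-4)·(-9)·(-11)/[(2)·(-1)·(-6)·(-8)] = -33/8
L_2(-6) = (-1)·(-3)·(-9)·(-11)/[(3)·(1)·(-5)·(-7)] = 99/35
L_3(-6) = (-1)·(-3)·(-4)·(-11)/[(8)·(6)·(5)·(-2)] = -11/40
L_4(-6) = (-1)·(-3)·(-4)·(-9)/[(10)·(8)·(7)·(2)] = 27/280
Sum: (-2469)·(99/40) + (-383)·(-33/8) + (-93)·(99/35) + (-173)·(-11/40) + (-1479)·(27/280) = -4889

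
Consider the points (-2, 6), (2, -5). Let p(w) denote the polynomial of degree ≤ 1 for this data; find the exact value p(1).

Evaluate each Lagrange basis at w = 1:
L_0(1) = (-1)/[(-4)] = 1/4
L_1(1) = (3)/[(4)] = 3/4
Sum: 6·(1/4) + (-5)·(3/4) = -9/4

-9/4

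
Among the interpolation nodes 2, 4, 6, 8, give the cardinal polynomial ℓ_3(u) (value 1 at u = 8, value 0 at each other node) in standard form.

ℓ_3(u) = (u - 2)(u - 4)(u - 6) / [(6)·(4)·(2)]
       = (u^3 - 12u^2 + 44u - 48) / (48)

ℓ_3(u) = (1/48)u^3 - (1/4)u^2 + (11/12)u - 1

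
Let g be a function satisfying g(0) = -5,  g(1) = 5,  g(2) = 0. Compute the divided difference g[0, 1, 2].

g[0,1] = (5 - (-5)) / (1 - 0) = 10
g[1,2] = (0 - 5) / (2 - 1) = -5
g[0,1,2] = (-5 - 10) / (2 - 0) = -15/2

-15/2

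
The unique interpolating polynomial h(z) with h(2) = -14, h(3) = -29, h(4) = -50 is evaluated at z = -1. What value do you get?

-5

L_0(-1) = (-4)·(-5)/[(-1)·(-2)] = 10
L_1(-1) = (-3)·(-5)/[(1)·(-1)] = -15
L_2(-1) = (-3)·(-4)/[(2)·(1)] = 6
Sum: (-14)·(10) + (-29)·(-15) + (-50)·(6) = -5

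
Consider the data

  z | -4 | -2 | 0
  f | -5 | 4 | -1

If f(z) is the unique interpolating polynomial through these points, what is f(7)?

L_0(7) = (9)·(7)/[(-2)·(-4)] = 63/8
L_1(7) = (11)·(7)/[(2)·(-2)] = -77/4
L_2(7) = (11)·(9)/[(4)·(2)] = 99/8
Sum: (-5)·(63/8) + 4·(-77/4) + (-1)·(99/8) = -515/4

-515/4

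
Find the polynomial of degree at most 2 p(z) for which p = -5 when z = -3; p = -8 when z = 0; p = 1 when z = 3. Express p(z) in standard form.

p(z) = (2/3)z^2 + z - 8

Newton's divided differences:
p[-3,0] = (-8 - (-5)) / (0 - (-3)) = -1
p[0,3] = (1 - (-8)) / (3 - 0) = 3
p[-3,0,3] = (3 - (-1)) / (3 - (-3)) = 2/3
p(z) = -5 + (-1)·(z + 3) + (2/3)·(z + 3)z
Expanding: p(z) = (2/3)z^2 + z - 8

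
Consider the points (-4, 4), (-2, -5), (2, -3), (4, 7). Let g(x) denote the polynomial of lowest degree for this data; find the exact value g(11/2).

Evaluate each Lagrange basis at x = 11/2:
L_0(11/2) = (15/2)·(7/2)·(3/2)/[(-2)·(-6)·(-8)] = -105/256
L_1(11/2) = (19/2)·(7/2)·(3/2)/[(2)·(-4)·(-6)] = 133/128
L_2(11/2) = (19/2)·(15/2)·(3/2)/[(6)·(4)·(-2)] = -285/128
L_3(11/2) = (19/2)·(15/2)·(7/2)/[(8)·(6)·(2)] = 665/256
Sum: 4·(-105/256) + (-5)·(133/128) + (-3)·(-285/128) + 7·(665/256) = 4615/256

4615/256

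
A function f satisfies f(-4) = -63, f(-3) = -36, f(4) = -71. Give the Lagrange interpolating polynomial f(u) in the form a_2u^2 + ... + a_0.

Build the Lagrange basis polynomials:
L_0(u) = (u + 3)(u - 4) / [8] = (1/8)u^2 - (1/8)u - 3/2
L_1(u) = (u + 4)(u - 4) / [-7] = -(1/7)u^2 + 16/7
L_2(u) = (u + 4)(u + 3) / [56] = (1/56)u^2 + (1/8)u + 3/14
f(u) = (-63)·L_0 + (-36)·L_1 + (-71)·L_2
  (-63)·L_0(u) = -(63/8)u^2 + (63/8)u + 189/2
  (-36)·L_1(u) = (36/7)u^2 - 576/7
  (-71)·L_2(u) = -(71/56)u^2 - (71/8)u - 213/14
Adding term by term: -4u^2 - u - 3

f(u) = -4u^2 - u - 3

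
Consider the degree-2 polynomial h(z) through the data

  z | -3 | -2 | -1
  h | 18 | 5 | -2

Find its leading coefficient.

3

L_0(z) = (z + 2)(z + 1) / [2] = (1/2)z^2 + (3/2)z + 1
L_1(z) = (z + 3)(z + 1) / [-1] = -z^2 - 4z - 3
L_2(z) = (z + 3)(z + 2) / [2] = (1/2)z^2 + (5/2)z + 3
h(z) = 18·L_0 + 5·L_1 + (-2)·L_2
Only the coefficient of z^2 is needed; take it from each L_i and combine:
18·(1/2) + 5·(-1) + (-2)·(1/2) = 3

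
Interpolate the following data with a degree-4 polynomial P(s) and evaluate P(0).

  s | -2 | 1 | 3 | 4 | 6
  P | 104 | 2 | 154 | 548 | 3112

Using Newton's divided-difference form:
P[-2,1] = (2 - 104) / (1 - (-2)) = -34
P[1,3] = (154 - 2) / (3 - 1) = 76
P[3,4] = (548 - 154) / (4 - 3) = 394
P[4,6] = (3112 - 548) / (6 - 4) = 1282
P[-2,1,3] = (76 - (-34)) / (3 - (-2)) = 22
P[1,3,4] = (394 - 76) / (4 - 1) = 106
P[3,4,6] = (1282 - 394) / (6 - 3) = 296
P[-2,1,3,4] = (106 - 22) / (4 - (-2)) = 14
P[1,3,4,6] = (296 - 106) / (6 - 1) = 38
P[-2,1,3,4,6] = (38 - 14) / (6 - (-2)) = 3
P(0) = 104 + (-34)·(2) + 22·(2)·(-1) + 14·(2)·(-1)·(-3) + 3·(2)·(-1)·(-3)·(-4) = 4

4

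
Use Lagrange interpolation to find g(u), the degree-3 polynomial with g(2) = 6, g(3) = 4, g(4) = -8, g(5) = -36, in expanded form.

g(u) = -u^3 + 4u^2 - 3u + 4

Build the Lagrange basis polynomials:
L_0(u) = (u - 3)(u - 4)(u - 5) / [-6] = -(1/6)u^3 + 2u^2 - (47/6)u + 10
L_1(u) = (u - 2)(u - 4)(u - 5) / [2] = (1/2)u^3 - (11/2)u^2 + 19u - 20
L_2(u) = (u - 2)(u - 3)(u - 5) / [-2] = -(1/2)u^3 + 5u^2 - (31/2)u + 15
L_3(u) = (u - 2)(u - 3)(u - 4) / [6] = (1/6)u^3 - (3/2)u^2 + (13/3)u - 4
g(u) = 6·L_0 + 4·L_1 + (-8)·L_2 + (-36)·L_3
  6·L_0(u) = -u^3 + 12u^2 - 47u + 60
  4·L_1(u) = 2u^3 - 22u^2 + 76u - 80
  (-8)·L_2(u) = 4u^3 - 40u^2 + 124u - 120
  (-36)·L_3(u) = -6u^3 + 54u^2 - 156u + 144
Adding term by term: -u^3 + 4u^2 - 3u + 4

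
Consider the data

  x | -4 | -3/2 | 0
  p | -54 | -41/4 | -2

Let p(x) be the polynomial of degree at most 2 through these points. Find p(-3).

-32

L_0(-3) = (-3/2)·(-3)/[(-5/2)·(-4)] = 9/20
L_1(-3) = (1)·(-3)/[(5/2)·(-3/2)] = 4/5
L_2(-3) = (1)·(-3/2)/[(4)·(3/2)] = -1/4
Sum: (-54)·(9/20) + (-41/4)·(4/5) + (-2)·(-1/4) = -32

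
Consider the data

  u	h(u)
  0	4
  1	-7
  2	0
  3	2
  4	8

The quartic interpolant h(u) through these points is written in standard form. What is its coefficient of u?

-107/3

L_0(u) = (u - 1)(u - 2)(u - 3)(u - 4) / [24] = (1/24)u^4 - (5/12)u^3 + (35/24)u^2 - (25/12)u + 1
L_1(u) = u(u - 2)(u - 3)(u - 4) / [-6] = -(1/6)u^4 + (3/2)u^3 - (13/3)u^2 + 4u
L_2(u) = u(u - 1)(u - 3)(u - 4) / [4] = (1/4)u^4 - 2u^3 + (19/4)u^2 - 3u
L_3(u) = u(u - 1)(u - 2)(u - 4) / [-6] = -(1/6)u^4 + (7/6)u^3 - (7/3)u^2 + (4/3)u
L_4(u) = u(u - 1)(u - 2)(u - 3) / [24] = (1/24)u^4 - (1/4)u^3 + (11/24)u^2 - (1/4)u
h(u) = 4·L_0 + (-7)·L_1 + 0·L_2 + 2·L_3 + 8·L_4
Only the coefficient of u is needed; take it from each L_i and combine:
4·(-25/12) + (-7)·(4) + 0·(-3) + 2·(4/3) + 8·(-1/4) = -107/3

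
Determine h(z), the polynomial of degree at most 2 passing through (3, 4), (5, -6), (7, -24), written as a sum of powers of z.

h(z) = -z^2 + 3z + 4

Newton's divided differences:
h[3,5] = (-6 - 4) / (5 - 3) = -5
h[5,7] = (-24 - (-6)) / (7 - 5) = -9
h[3,5,7] = (-9 - (-5)) / (7 - 3) = -1
h(z) = 4 + (-5)·(z - 3) + (-1)·(z - 3)(z - 5)
Expanding: h(z) = -z^2 + 3z + 4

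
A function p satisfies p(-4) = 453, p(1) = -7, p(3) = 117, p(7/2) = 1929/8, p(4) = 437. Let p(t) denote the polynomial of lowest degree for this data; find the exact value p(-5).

1157

Evaluate each Lagrange basis at t = -5:
L_0(-5) = (-6)·(-8)·(-17/2)·(-9)/[(-5)·(-7)·(-15/2)·(-8)] = 306/175
L_1(-5) = (-1)·(-8)·(-17/2)·(-9)/[(5)·(-2)·(-5/2)·(-3)] = -204/25
L_2(-5) = (-1)·(-6)·(-17/2)·(-9)/[(7)·(2)·(-1/2)·(-1)] = 459/7
L_3(-5) = (-1)·(-6)·(-8)·(-9)/[(15/2)·(5/2)·(1/2)·(-1/2)] = -2304/25
L_4(-5) = (-1)·(-6)·(-8)·(-17/2)/[(8)·(3)·(1)·(1/2)] = 34
Sum: 453·(306/175) + (-7)·(-204/25) + 117·(459/7) + 1929/8·(-2304/25) + 437·(34) = 1157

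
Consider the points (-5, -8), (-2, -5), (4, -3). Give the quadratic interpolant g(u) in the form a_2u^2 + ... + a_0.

Build the Lagrange basis polynomials:
L_0(u) = (u + 2)(u - 4) / [27] = (1/27)u^2 - (2/27)u - 8/27
L_1(u) = (u + 5)(u - 4) / [-18] = -(1/18)u^2 - (1/18)u + 10/9
L_2(u) = (u + 5)(u + 2) / [54] = (1/54)u^2 + (7/54)u + 5/27
g(u) = (-8)·L_0 + (-5)·L_1 + (-3)·L_2
  (-8)·L_0(u) = -(8/27)u^2 + (16/27)u + 64/27
  (-5)·L_1(u) = (5/18)u^2 + (5/18)u - 50/9
  (-3)·L_2(u) = -(1/18)u^2 - (7/18)u - 5/9
Adding term by term: -(2/27)u^2 + (13/27)u - 101/27

g(u) = -(2/27)u^2 + (13/27)u - 101/27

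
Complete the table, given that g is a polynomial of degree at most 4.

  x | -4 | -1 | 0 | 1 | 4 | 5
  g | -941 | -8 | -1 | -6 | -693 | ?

-1706

The 5 known values determine g uniquely (degree ≤ 4).
Evaluate each Lagrange basis at x = 5:
L_0(5) = (6)·(5)·(4)·(1)/[(-3)·(-4)·(-5)·(-8)] = 1/4
L_1(5) = (9)·(5)·(4)·(1)/[(3)·(-1)·(-2)·(-5)] = -6
L_2(5) = (9)·(6)·(4)·(1)/[(4)·(1)·(-1)·(-4)] = 27/2
L_3(5) = (9)·(6)·(5)·(1)/[(5)·(2)·(1)·(-3)] = -9
L_4(5) = (9)·(6)·(5)·(4)/[(8)·(5)·(4)·(3)] = 9/4
Sum: (-941)·(1/4) + (-8)·(-6) + (-1)·(27/2) + (-6)·(-9) + (-693)·(9/4) = -1706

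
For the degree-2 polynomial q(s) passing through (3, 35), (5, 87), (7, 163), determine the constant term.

Build the Lagrange basis polynomials:
L_0(s) = (s - 5)(s - 7) / [8] = (1/8)s^2 - (3/2)s + 35/8
L_1(s) = (s - 3)(s - 7) / [-4] = -(1/4)s^2 + (5/2)s - 21/4
L_2(s) = (s - 3)(s - 5) / [8] = (1/8)s^2 - s + 15/8
q(s) = 35·L_0 + 87·L_1 + 163·L_2
Only the constant term is needed; take it from each L_i and combine:
35·(35/8) + 87·(-21/4) + 163·(15/8) = 2

2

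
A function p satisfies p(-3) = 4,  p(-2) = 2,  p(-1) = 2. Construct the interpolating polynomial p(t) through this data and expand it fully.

p(t) = t^2 + 3t + 4

L_0(t) = (t + 2)(t + 1) / [2] = (1/2)t^2 + (3/2)t + 1
L_1(t) = (t + 3)(t + 1) / [-1] = -t^2 - 4t - 3
L_2(t) = (t + 3)(t + 2) / [2] = (1/2)t^2 + (5/2)t + 3
p(t) = 4·L_0 + 2·L_1 + 2·L_2
  4·L_0(t) = 2t^2 + 6t + 4
  2·L_1(t) = -2t^2 - 8t - 6
  2·L_2(t) = t^2 + 5t + 6
Adding term by term: t^2 + 3t + 4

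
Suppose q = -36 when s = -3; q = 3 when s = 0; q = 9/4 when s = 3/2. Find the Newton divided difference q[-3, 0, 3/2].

q[-3,0] = (3 - (-36)) / (0 - (-3)) = 13
q[0,3/2] = (9/4 - 3) / (3/2 - 0) = -1/2
q[-3,0,3/2] = (-1/2 - 13) / (3/2 - (-3)) = -3

-3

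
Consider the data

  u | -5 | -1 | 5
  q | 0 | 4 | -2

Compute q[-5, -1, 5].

-1/5

q[-5,-1] = (4 - 0) / (-1 - (-5)) = 1
q[-1,5] = (-2 - 4) / (5 - (-1)) = -1
q[-5,-1,5] = (-1 - 1) / (5 - (-5)) = -1/5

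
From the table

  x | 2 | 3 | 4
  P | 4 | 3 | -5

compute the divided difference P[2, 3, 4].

-7/2

P[2,3] = (3 - 4) / (3 - 2) = -1
P[3,4] = (-5 - 3) / (4 - 3) = -8
P[2,3,4] = (-8 - (-1)) / (4 - 2) = -7/2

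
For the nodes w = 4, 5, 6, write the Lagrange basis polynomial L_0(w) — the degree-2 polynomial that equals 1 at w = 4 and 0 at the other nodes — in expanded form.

L_0(w) = (1/2)w^2 - (11/2)w + 15

L_0(w) = (w - 5)(w - 6) / [(-1)·(-2)]
       = (w^2 - 11w + 30) / (2)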